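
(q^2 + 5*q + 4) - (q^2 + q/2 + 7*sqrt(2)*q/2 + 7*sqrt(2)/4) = -7*sqrt(2)*q/2 + 9*q/2 - 7*sqrt(2)/4 + 4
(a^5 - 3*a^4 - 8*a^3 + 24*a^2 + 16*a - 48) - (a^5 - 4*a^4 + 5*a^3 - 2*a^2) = a^4 - 13*a^3 + 26*a^2 + 16*a - 48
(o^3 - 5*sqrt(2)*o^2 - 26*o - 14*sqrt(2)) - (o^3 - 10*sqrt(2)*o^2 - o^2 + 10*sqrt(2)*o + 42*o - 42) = o^2 + 5*sqrt(2)*o^2 - 68*o - 10*sqrt(2)*o - 14*sqrt(2) + 42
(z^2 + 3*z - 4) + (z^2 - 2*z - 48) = 2*z^2 + z - 52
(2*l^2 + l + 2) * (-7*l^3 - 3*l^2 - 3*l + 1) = -14*l^5 - 13*l^4 - 23*l^3 - 7*l^2 - 5*l + 2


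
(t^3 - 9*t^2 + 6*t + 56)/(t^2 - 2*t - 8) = t - 7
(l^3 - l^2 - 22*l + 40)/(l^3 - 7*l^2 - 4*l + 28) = (l^2 + l - 20)/(l^2 - 5*l - 14)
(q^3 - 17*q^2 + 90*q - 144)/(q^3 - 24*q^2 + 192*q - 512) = (q^2 - 9*q + 18)/(q^2 - 16*q + 64)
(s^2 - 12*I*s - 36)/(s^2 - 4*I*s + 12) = (s - 6*I)/(s + 2*I)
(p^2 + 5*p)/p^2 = (p + 5)/p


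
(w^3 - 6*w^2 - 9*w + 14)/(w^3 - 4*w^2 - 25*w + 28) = (w + 2)/(w + 4)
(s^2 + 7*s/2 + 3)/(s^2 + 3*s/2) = (s + 2)/s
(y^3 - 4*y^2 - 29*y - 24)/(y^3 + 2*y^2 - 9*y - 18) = (y^2 - 7*y - 8)/(y^2 - y - 6)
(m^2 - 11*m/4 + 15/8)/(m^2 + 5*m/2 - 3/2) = (8*m^2 - 22*m + 15)/(4*(2*m^2 + 5*m - 3))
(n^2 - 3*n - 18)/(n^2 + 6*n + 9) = (n - 6)/(n + 3)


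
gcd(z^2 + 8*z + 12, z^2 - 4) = z + 2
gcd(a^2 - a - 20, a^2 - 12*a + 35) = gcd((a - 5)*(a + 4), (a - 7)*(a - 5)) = a - 5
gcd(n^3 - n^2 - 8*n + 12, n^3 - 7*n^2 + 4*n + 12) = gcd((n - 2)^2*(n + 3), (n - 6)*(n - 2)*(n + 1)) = n - 2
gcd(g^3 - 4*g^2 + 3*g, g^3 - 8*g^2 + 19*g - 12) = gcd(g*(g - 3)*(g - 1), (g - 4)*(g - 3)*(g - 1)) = g^2 - 4*g + 3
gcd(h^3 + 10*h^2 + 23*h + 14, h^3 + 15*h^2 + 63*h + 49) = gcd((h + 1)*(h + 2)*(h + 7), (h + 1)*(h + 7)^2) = h^2 + 8*h + 7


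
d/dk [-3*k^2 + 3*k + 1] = 3 - 6*k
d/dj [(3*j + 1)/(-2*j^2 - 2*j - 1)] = (6*j^2 + 4*j - 1)/(4*j^4 + 8*j^3 + 8*j^2 + 4*j + 1)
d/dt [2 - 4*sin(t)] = -4*cos(t)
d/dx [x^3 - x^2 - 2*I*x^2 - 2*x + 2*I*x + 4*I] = 3*x^2 - 2*x - 4*I*x - 2 + 2*I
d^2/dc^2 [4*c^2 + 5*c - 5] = 8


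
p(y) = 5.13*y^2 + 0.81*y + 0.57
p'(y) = 10.26*y + 0.81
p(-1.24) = 7.45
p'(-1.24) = -11.91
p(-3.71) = 68.17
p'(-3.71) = -37.25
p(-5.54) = 153.53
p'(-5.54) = -56.03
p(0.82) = 4.68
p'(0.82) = 9.22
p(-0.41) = 1.10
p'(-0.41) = -3.40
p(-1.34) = 8.70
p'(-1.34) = -12.94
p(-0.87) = 3.75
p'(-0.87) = -8.12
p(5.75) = 174.84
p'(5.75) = 59.80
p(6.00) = 190.11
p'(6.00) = 62.37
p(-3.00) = 44.31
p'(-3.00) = -29.97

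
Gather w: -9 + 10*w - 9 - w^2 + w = -w^2 + 11*w - 18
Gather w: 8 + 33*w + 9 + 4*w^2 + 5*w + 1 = 4*w^2 + 38*w + 18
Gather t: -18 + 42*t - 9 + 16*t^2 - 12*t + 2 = 16*t^2 + 30*t - 25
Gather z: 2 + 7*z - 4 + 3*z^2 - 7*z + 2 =3*z^2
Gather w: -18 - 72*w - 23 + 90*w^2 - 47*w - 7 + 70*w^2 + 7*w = 160*w^2 - 112*w - 48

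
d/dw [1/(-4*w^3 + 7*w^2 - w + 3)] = (12*w^2 - 14*w + 1)/(4*w^3 - 7*w^2 + w - 3)^2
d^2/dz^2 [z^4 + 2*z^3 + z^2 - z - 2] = 12*z^2 + 12*z + 2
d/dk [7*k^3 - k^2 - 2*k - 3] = 21*k^2 - 2*k - 2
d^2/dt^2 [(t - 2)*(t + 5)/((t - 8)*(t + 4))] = 2*(7*t^3 + 66*t^2 + 408*t + 160)/(t^6 - 12*t^5 - 48*t^4 + 704*t^3 + 1536*t^2 - 12288*t - 32768)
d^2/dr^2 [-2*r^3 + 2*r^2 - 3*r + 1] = 4 - 12*r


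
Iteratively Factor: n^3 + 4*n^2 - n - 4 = (n + 4)*(n^2 - 1) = (n + 1)*(n + 4)*(n - 1)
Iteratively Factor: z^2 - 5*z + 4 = (z - 4)*(z - 1)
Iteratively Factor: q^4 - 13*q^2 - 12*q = (q + 3)*(q^3 - 3*q^2 - 4*q) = (q - 4)*(q + 3)*(q^2 + q) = q*(q - 4)*(q + 3)*(q + 1)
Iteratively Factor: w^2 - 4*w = (w - 4)*(w)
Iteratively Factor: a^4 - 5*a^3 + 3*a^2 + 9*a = (a - 3)*(a^3 - 2*a^2 - 3*a) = (a - 3)^2*(a^2 + a) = a*(a - 3)^2*(a + 1)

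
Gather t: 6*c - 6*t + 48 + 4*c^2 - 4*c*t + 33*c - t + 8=4*c^2 + 39*c + t*(-4*c - 7) + 56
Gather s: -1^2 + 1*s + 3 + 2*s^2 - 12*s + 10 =2*s^2 - 11*s + 12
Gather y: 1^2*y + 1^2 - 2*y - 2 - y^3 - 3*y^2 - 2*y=-y^3 - 3*y^2 - 3*y - 1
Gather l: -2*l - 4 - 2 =-2*l - 6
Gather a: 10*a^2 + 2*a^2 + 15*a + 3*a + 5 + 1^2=12*a^2 + 18*a + 6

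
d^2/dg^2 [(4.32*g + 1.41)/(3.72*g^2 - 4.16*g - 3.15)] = ((25.452 - 96.4224*g)*(-3.72*g^2 + 4.16*g + 3.15) - (4.32*g + 1.41)*(7.44*g - 4.16)*(14.88*g - 8.32))/(-3.72*g^2 + 4.16*g + 3.15)^3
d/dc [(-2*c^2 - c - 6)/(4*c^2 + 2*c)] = 3*(4*c + 1)/(c^2*(4*c^2 + 4*c + 1))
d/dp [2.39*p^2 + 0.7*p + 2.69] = 4.78*p + 0.7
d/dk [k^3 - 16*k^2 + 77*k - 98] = 3*k^2 - 32*k + 77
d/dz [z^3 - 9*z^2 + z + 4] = 3*z^2 - 18*z + 1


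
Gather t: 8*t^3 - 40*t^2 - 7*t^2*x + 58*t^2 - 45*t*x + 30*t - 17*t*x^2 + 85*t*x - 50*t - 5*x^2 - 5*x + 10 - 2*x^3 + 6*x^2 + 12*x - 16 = 8*t^3 + t^2*(18 - 7*x) + t*(-17*x^2 + 40*x - 20) - 2*x^3 + x^2 + 7*x - 6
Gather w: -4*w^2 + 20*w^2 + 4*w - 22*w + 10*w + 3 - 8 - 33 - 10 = 16*w^2 - 8*w - 48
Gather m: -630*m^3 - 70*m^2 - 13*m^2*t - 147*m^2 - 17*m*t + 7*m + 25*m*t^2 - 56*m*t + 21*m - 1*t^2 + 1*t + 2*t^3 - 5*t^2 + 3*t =-630*m^3 + m^2*(-13*t - 217) + m*(25*t^2 - 73*t + 28) + 2*t^3 - 6*t^2 + 4*t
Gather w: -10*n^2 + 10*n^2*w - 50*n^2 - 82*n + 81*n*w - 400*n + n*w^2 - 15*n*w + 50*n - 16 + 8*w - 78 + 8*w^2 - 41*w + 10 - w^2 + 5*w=-60*n^2 - 432*n + w^2*(n + 7) + w*(10*n^2 + 66*n - 28) - 84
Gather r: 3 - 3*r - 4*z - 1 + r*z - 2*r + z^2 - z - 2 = r*(z - 5) + z^2 - 5*z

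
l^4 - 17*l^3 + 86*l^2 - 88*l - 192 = (l - 8)*(l - 6)*(l - 4)*(l + 1)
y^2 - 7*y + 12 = (y - 4)*(y - 3)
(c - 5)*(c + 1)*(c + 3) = c^3 - c^2 - 17*c - 15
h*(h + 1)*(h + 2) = h^3 + 3*h^2 + 2*h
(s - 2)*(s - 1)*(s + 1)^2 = s^4 - s^3 - 3*s^2 + s + 2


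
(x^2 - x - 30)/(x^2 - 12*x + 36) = (x + 5)/(x - 6)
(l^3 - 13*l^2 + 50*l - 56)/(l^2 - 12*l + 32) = (l^2 - 9*l + 14)/(l - 8)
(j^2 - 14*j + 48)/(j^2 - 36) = (j - 8)/(j + 6)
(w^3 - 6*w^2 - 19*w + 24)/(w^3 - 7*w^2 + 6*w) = (w^2 - 5*w - 24)/(w*(w - 6))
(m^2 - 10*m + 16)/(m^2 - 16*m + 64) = (m - 2)/(m - 8)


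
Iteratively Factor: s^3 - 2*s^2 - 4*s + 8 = (s - 2)*(s^2 - 4) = (s - 2)^2*(s + 2)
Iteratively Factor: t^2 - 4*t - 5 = (t + 1)*(t - 5)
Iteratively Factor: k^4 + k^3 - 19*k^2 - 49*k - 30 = (k + 2)*(k^3 - k^2 - 17*k - 15) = (k - 5)*(k + 2)*(k^2 + 4*k + 3) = (k - 5)*(k + 1)*(k + 2)*(k + 3)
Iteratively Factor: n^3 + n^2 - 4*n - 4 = (n + 2)*(n^2 - n - 2) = (n + 1)*(n + 2)*(n - 2)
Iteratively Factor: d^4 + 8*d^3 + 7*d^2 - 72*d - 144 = (d - 3)*(d^3 + 11*d^2 + 40*d + 48) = (d - 3)*(d + 4)*(d^2 + 7*d + 12) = (d - 3)*(d + 4)^2*(d + 3)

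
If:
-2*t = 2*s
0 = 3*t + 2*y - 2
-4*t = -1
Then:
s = -1/4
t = 1/4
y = 5/8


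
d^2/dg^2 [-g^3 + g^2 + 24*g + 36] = 2 - 6*g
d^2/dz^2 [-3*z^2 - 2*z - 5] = -6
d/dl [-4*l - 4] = -4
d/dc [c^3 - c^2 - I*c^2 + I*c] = 3*c^2 - 2*c - 2*I*c + I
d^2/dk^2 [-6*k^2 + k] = -12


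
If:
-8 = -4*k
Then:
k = 2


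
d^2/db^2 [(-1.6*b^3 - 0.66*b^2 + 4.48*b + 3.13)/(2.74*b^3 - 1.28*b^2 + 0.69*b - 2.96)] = (2.8421709430404e-14*b^7 - 21.133072*b^6 + 219.954048*b^5 + 39.4790159999999*b^4 - 243.405568*b^3 + 536.900412*b^2 - 50.227488*b - 14.00291)/(20.570824*b^9 - 28.829184*b^8 + 29.00838*b^7 - 83.284448*b^6 + 69.592902*b^5 - 49.954272*b^4 + 88.034493*b^3 - 37.872312*b^2 + 18.136512*b - 25.934336)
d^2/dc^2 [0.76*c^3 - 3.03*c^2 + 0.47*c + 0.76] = 4.56*c - 6.06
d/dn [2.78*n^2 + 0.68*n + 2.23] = 5.56*n + 0.68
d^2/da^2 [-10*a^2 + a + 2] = -20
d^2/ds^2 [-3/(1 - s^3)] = 18*s*(2*s^3 + 1)/(s^3 - 1)^3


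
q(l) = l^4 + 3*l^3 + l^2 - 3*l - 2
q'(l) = 4*l^3 + 9*l^2 + 2*l - 3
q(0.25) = -2.64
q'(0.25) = -1.88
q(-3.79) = 66.74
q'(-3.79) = -99.06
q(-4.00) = 90.00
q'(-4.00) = -123.00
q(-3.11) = 20.31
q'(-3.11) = -42.49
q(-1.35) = -0.19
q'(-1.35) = 0.86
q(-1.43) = -0.26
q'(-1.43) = 0.85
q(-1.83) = -0.33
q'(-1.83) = -1.03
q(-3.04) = 17.49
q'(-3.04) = -38.28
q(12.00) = 26026.00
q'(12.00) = 8229.00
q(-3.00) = 16.00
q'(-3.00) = -36.00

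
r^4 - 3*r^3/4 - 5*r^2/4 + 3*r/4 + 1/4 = (r - 1)^2*(r + 1/4)*(r + 1)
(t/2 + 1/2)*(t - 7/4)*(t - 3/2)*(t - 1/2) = t^4/2 - 11*t^3/8 + t^2/4 + 47*t/32 - 21/32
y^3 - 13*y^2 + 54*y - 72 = (y - 6)*(y - 4)*(y - 3)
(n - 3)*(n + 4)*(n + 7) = n^3 + 8*n^2 - 5*n - 84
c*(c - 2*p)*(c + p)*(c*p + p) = c^4*p - c^3*p^2 + c^3*p - 2*c^2*p^3 - c^2*p^2 - 2*c*p^3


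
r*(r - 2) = r^2 - 2*r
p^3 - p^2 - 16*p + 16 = (p - 4)*(p - 1)*(p + 4)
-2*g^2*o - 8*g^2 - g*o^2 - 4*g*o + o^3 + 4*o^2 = (-2*g + o)*(g + o)*(o + 4)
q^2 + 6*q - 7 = (q - 1)*(q + 7)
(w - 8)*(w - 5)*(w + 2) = w^3 - 11*w^2 + 14*w + 80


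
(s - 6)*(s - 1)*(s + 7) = s^3 - 43*s + 42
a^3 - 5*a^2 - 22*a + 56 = (a - 7)*(a - 2)*(a + 4)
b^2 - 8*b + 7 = (b - 7)*(b - 1)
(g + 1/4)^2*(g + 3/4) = g^3 + 5*g^2/4 + 7*g/16 + 3/64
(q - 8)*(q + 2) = q^2 - 6*q - 16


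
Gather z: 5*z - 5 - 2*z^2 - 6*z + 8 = -2*z^2 - z + 3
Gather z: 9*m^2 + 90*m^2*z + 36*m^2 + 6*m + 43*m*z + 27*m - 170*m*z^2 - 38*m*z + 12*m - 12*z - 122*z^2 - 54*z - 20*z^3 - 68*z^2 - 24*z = 45*m^2 + 45*m - 20*z^3 + z^2*(-170*m - 190) + z*(90*m^2 + 5*m - 90)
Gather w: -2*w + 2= 2 - 2*w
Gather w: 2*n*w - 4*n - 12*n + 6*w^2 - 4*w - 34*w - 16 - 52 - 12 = -16*n + 6*w^2 + w*(2*n - 38) - 80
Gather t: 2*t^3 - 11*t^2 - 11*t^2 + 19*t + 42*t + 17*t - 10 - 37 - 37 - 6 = 2*t^3 - 22*t^2 + 78*t - 90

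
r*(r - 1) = r^2 - r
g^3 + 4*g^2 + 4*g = g*(g + 2)^2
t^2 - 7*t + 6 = (t - 6)*(t - 1)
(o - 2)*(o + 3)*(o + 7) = o^3 + 8*o^2 + o - 42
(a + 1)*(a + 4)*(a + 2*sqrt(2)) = a^3 + 2*sqrt(2)*a^2 + 5*a^2 + 4*a + 10*sqrt(2)*a + 8*sqrt(2)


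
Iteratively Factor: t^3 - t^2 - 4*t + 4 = (t + 2)*(t^2 - 3*t + 2) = (t - 2)*(t + 2)*(t - 1)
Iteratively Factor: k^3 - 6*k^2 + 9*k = (k)*(k^2 - 6*k + 9) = k*(k - 3)*(k - 3)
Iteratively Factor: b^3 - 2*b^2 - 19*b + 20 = (b + 4)*(b^2 - 6*b + 5) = (b - 1)*(b + 4)*(b - 5)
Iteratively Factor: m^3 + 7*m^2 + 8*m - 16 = (m - 1)*(m^2 + 8*m + 16) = (m - 1)*(m + 4)*(m + 4)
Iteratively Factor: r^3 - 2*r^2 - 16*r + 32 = (r - 4)*(r^2 + 2*r - 8) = (r - 4)*(r + 4)*(r - 2)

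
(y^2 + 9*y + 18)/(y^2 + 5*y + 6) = (y + 6)/(y + 2)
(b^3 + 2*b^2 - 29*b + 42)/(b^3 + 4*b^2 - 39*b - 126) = (b^2 - 5*b + 6)/(b^2 - 3*b - 18)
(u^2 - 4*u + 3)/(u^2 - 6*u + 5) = (u - 3)/(u - 5)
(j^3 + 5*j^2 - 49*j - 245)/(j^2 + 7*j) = j - 2 - 35/j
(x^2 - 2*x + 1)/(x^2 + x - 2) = (x - 1)/(x + 2)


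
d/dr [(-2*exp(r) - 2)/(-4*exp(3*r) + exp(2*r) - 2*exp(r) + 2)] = 2*(-2*(exp(r) + 1)*(6*exp(2*r) - exp(r) + 1) + 4*exp(3*r) - exp(2*r) + 2*exp(r) - 2)*exp(r)/(4*exp(3*r) - exp(2*r) + 2*exp(r) - 2)^2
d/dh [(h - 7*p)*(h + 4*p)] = 2*h - 3*p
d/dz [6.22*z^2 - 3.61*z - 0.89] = 12.44*z - 3.61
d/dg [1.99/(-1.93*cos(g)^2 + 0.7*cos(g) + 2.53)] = (1.393 - 7.6814*cos(g))*sin(g)/(-1.93*cos(g)^2 + 0.7*cos(g) + 2.53)^2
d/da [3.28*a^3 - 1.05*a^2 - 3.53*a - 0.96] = 9.84*a^2 - 2.1*a - 3.53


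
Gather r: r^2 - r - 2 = r^2 - r - 2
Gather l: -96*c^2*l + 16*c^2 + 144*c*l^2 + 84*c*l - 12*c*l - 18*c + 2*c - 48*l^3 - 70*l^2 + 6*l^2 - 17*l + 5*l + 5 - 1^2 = 16*c^2 - 16*c - 48*l^3 + l^2*(144*c - 64) + l*(-96*c^2 + 72*c - 12) + 4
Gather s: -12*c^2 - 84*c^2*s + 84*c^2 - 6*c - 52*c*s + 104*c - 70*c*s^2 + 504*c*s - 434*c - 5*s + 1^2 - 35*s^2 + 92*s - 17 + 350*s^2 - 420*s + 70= 72*c^2 - 336*c + s^2*(315 - 70*c) + s*(-84*c^2 + 452*c - 333) + 54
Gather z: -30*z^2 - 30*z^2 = -60*z^2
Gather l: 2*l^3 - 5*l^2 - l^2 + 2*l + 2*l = 2*l^3 - 6*l^2 + 4*l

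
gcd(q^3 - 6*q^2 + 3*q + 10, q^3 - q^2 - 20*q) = q - 5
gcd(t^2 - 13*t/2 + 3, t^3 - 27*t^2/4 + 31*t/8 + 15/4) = t - 6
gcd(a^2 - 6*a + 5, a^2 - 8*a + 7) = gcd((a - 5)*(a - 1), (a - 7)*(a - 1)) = a - 1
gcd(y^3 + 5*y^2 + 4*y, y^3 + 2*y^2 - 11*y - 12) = y^2 + 5*y + 4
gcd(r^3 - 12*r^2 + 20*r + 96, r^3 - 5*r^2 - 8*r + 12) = r^2 - 4*r - 12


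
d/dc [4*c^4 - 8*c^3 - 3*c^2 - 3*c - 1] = 16*c^3 - 24*c^2 - 6*c - 3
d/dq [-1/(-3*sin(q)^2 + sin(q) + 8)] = (1 - 6*sin(q))*cos(q)/(-3*sin(q)^2 + sin(q) + 8)^2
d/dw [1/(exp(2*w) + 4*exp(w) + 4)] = 2*(-exp(w) - 2)*exp(w)/(exp(2*w) + 4*exp(w) + 4)^2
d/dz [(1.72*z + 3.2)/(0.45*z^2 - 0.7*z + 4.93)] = (-0.774*z^2 - 2.88*z + 10.7196)/(0.2025*z^4 - 0.63*z^3 + 4.927*z^2 - 6.902*z + 24.3049)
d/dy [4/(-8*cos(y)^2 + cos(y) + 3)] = 4*(1 - 16*cos(y))*sin(y)/(-8*cos(y)^2 + cos(y) + 3)^2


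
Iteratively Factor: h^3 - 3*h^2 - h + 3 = (h - 3)*(h^2 - 1) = (h - 3)*(h + 1)*(h - 1)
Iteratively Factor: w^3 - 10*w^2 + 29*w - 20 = (w - 5)*(w^2 - 5*w + 4) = (w - 5)*(w - 1)*(w - 4)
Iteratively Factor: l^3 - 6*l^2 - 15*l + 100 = (l - 5)*(l^2 - l - 20) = (l - 5)^2*(l + 4)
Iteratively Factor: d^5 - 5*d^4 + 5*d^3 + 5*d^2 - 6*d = (d)*(d^4 - 5*d^3 + 5*d^2 + 5*d - 6) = d*(d - 2)*(d^3 - 3*d^2 - d + 3) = d*(d - 2)*(d + 1)*(d^2 - 4*d + 3) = d*(d - 3)*(d - 2)*(d + 1)*(d - 1)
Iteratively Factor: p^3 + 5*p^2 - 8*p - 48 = (p - 3)*(p^2 + 8*p + 16) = (p - 3)*(p + 4)*(p + 4)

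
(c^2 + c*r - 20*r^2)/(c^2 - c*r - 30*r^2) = (-c + 4*r)/(-c + 6*r)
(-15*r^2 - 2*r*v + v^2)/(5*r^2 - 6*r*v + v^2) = (-3*r - v)/(r - v)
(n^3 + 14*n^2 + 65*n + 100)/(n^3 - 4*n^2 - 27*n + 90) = (n^2 + 9*n + 20)/(n^2 - 9*n + 18)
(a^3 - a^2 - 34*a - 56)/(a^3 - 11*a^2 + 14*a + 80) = (a^2 - 3*a - 28)/(a^2 - 13*a + 40)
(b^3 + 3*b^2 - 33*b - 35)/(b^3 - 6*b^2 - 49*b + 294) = (b^2 - 4*b - 5)/(b^2 - 13*b + 42)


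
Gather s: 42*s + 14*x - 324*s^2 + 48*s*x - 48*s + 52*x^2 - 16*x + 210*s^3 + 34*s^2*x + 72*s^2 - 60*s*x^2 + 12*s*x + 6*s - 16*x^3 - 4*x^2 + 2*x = 210*s^3 + s^2*(34*x - 252) + s*(-60*x^2 + 60*x) - 16*x^3 + 48*x^2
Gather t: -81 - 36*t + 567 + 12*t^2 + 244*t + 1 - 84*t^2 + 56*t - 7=-72*t^2 + 264*t + 480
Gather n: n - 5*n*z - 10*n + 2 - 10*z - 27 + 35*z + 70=n*(-5*z - 9) + 25*z + 45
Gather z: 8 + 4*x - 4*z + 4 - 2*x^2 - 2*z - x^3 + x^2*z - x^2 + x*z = -x^3 - 3*x^2 + 4*x + z*(x^2 + x - 6) + 12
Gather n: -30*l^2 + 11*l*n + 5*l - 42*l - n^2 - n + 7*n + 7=-30*l^2 - 37*l - n^2 + n*(11*l + 6) + 7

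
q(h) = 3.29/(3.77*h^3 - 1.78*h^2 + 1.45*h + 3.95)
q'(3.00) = -0.03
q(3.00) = 0.03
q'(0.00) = -0.31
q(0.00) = 0.83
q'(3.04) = -0.03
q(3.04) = 0.03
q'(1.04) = -0.54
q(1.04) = 0.42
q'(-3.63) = -0.01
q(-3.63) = -0.02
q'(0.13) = -0.23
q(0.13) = 0.80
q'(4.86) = -0.01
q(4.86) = 0.01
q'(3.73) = -0.01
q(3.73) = 0.02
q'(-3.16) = -0.02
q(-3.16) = -0.02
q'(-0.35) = -1.43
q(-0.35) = 1.07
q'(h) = 3.29*(-11.31*h^2 + 3.56*h - 1.45)/(3.77*h^3 - 1.78*h^2 + 1.45*h + 3.95)^2 = (-37.2099*h^2 + 11.7124*h - 4.7705)/(3.77*h^3 - 1.78*h^2 + 1.45*h + 3.95)^2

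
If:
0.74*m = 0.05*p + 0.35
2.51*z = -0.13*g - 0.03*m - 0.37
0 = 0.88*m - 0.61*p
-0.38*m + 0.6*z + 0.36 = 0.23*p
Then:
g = -3.39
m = 0.52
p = 0.76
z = 0.02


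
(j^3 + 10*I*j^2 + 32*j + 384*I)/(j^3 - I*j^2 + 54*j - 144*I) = (j + 8*I)/(j - 3*I)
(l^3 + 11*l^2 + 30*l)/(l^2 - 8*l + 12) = l*(l^2 + 11*l + 30)/(l^2 - 8*l + 12)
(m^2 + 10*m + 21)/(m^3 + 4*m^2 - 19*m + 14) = (m + 3)/(m^2 - 3*m + 2)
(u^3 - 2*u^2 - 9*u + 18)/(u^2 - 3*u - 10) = (-u^3 + 2*u^2 + 9*u - 18)/(-u^2 + 3*u + 10)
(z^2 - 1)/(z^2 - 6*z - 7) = (z - 1)/(z - 7)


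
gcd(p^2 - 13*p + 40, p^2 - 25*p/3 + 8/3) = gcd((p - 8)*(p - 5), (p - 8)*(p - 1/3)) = p - 8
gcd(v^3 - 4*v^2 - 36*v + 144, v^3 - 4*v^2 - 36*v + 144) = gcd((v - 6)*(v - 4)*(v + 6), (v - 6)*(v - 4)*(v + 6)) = v^3 - 4*v^2 - 36*v + 144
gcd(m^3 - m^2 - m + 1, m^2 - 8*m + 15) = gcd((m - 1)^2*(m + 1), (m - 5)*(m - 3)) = 1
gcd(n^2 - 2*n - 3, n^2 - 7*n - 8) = n + 1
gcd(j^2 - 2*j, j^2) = j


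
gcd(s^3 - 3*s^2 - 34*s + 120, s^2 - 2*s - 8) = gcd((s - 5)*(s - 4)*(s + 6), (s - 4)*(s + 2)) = s - 4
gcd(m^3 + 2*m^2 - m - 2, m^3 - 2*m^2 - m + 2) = m^2 - 1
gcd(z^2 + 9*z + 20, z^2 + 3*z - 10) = z + 5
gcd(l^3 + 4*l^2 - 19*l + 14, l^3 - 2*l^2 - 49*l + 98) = l^2 + 5*l - 14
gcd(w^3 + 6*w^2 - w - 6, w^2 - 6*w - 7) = w + 1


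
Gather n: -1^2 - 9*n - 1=-9*n - 2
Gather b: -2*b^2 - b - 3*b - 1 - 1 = -2*b^2 - 4*b - 2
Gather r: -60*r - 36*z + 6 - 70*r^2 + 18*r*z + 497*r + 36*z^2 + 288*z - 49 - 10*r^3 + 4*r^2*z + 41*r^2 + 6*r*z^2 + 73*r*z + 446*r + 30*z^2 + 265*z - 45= -10*r^3 + r^2*(4*z - 29) + r*(6*z^2 + 91*z + 883) + 66*z^2 + 517*z - 88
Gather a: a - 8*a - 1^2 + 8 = 7 - 7*a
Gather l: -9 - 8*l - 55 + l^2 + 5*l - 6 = l^2 - 3*l - 70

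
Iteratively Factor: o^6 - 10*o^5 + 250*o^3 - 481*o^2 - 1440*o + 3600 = (o - 4)*(o^5 - 6*o^4 - 24*o^3 + 154*o^2 + 135*o - 900) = (o - 4)*(o + 3)*(o^4 - 9*o^3 + 3*o^2 + 145*o - 300) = (o - 4)*(o + 3)*(o + 4)*(o^3 - 13*o^2 + 55*o - 75) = (o - 5)*(o - 4)*(o + 3)*(o + 4)*(o^2 - 8*o + 15) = (o - 5)*(o - 4)*(o - 3)*(o + 3)*(o + 4)*(o - 5)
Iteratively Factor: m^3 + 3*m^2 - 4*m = (m)*(m^2 + 3*m - 4) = m*(m + 4)*(m - 1)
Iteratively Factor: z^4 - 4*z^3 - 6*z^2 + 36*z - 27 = (z + 3)*(z^3 - 7*z^2 + 15*z - 9) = (z - 1)*(z + 3)*(z^2 - 6*z + 9) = (z - 3)*(z - 1)*(z + 3)*(z - 3)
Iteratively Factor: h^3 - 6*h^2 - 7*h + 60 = (h - 4)*(h^2 - 2*h - 15) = (h - 5)*(h - 4)*(h + 3)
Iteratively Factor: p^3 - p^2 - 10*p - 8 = (p + 1)*(p^2 - 2*p - 8) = (p - 4)*(p + 1)*(p + 2)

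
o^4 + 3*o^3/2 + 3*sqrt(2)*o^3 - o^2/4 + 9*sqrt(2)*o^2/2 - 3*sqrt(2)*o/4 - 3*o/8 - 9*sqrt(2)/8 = (o - 1/2)*(o + 1/2)*(o + 3/2)*(o + 3*sqrt(2))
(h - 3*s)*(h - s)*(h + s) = h^3 - 3*h^2*s - h*s^2 + 3*s^3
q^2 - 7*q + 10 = (q - 5)*(q - 2)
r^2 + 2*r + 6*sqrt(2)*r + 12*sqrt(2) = (r + 2)*(r + 6*sqrt(2))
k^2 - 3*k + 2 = (k - 2)*(k - 1)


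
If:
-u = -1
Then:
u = 1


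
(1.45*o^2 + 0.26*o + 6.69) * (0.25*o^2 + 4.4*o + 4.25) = 0.3625*o^4 + 6.445*o^3 + 8.979*o^2 + 30.541*o + 28.4325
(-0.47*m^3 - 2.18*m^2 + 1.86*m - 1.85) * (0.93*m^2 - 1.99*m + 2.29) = -0.4371*m^5 - 1.0921*m^4 + 4.9917*m^3 - 10.4141*m^2 + 7.9409*m - 4.2365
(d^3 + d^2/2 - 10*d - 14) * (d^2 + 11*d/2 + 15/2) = d^5 + 6*d^4 + d^3/4 - 261*d^2/4 - 152*d - 105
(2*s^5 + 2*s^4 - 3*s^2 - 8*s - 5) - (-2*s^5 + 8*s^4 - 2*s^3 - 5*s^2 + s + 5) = 4*s^5 - 6*s^4 + 2*s^3 + 2*s^2 - 9*s - 10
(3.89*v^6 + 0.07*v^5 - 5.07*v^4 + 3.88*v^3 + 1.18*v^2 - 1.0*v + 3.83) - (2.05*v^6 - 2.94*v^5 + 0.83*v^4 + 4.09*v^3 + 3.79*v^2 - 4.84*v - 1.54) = 1.84*v^6 + 3.01*v^5 - 5.9*v^4 - 0.21*v^3 - 2.61*v^2 + 3.84*v + 5.37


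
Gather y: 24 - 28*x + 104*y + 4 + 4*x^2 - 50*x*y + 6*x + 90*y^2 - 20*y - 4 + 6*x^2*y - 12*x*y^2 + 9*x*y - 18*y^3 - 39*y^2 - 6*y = 4*x^2 - 22*x - 18*y^3 + y^2*(51 - 12*x) + y*(6*x^2 - 41*x + 78) + 24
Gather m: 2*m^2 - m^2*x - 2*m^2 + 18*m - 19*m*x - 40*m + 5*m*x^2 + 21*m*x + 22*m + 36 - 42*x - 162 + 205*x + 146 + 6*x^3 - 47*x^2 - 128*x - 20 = -m^2*x + m*(5*x^2 + 2*x) + 6*x^3 - 47*x^2 + 35*x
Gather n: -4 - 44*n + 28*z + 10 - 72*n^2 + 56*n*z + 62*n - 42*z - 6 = -72*n^2 + n*(56*z + 18) - 14*z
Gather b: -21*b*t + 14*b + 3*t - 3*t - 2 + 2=b*(14 - 21*t)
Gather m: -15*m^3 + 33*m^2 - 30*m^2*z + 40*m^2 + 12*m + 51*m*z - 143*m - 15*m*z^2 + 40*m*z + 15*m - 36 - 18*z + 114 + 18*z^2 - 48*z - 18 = -15*m^3 + m^2*(73 - 30*z) + m*(-15*z^2 + 91*z - 116) + 18*z^2 - 66*z + 60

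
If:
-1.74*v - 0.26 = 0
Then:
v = -0.15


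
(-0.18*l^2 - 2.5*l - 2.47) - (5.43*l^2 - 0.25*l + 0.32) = -5.61*l^2 - 2.25*l - 2.79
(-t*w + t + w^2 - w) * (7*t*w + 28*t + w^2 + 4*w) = -7*t^2*w^2 - 21*t^2*w + 28*t^2 + 6*t*w^3 + 18*t*w^2 - 24*t*w + w^4 + 3*w^3 - 4*w^2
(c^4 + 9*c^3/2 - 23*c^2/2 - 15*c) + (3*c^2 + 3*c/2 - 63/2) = c^4 + 9*c^3/2 - 17*c^2/2 - 27*c/2 - 63/2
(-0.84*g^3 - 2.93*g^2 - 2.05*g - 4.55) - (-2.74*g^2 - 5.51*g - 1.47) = -0.84*g^3 - 0.19*g^2 + 3.46*g - 3.08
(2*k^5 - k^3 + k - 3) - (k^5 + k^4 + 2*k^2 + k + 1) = k^5 - k^4 - k^3 - 2*k^2 - 4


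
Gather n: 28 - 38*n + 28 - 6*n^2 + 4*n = -6*n^2 - 34*n + 56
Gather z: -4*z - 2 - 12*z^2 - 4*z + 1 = -12*z^2 - 8*z - 1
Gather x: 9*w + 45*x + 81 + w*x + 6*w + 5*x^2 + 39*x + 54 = 15*w + 5*x^2 + x*(w + 84) + 135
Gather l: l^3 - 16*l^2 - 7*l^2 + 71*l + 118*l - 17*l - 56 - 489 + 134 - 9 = l^3 - 23*l^2 + 172*l - 420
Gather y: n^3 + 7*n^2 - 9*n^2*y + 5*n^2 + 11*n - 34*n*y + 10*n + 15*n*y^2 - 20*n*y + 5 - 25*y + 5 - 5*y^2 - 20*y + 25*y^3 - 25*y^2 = n^3 + 12*n^2 + 21*n + 25*y^3 + y^2*(15*n - 30) + y*(-9*n^2 - 54*n - 45) + 10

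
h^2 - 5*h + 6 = (h - 3)*(h - 2)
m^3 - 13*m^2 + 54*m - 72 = (m - 6)*(m - 4)*(m - 3)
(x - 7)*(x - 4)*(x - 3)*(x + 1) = x^4 - 13*x^3 + 47*x^2 - 23*x - 84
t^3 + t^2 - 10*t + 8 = (t - 2)*(t - 1)*(t + 4)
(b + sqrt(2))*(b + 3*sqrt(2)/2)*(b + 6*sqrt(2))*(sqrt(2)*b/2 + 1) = sqrt(2)*b^4/2 + 19*b^3/2 + 25*sqrt(2)*b^2 + 51*b + 18*sqrt(2)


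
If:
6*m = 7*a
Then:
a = 6*m/7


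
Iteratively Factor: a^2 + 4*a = (a)*(a + 4)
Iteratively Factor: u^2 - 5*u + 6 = (u - 3)*(u - 2)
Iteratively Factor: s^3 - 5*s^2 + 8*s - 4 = (s - 1)*(s^2 - 4*s + 4) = (s - 2)*(s - 1)*(s - 2)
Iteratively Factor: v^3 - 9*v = (v)*(v^2 - 9) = v*(v + 3)*(v - 3)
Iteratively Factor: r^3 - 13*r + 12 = (r + 4)*(r^2 - 4*r + 3) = (r - 1)*(r + 4)*(r - 3)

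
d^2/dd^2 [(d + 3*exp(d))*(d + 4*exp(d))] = 7*d*exp(d) + 48*exp(2*d) + 14*exp(d) + 2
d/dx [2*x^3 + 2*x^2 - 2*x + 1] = 6*x^2 + 4*x - 2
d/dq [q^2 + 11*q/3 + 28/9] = 2*q + 11/3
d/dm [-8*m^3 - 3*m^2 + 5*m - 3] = -24*m^2 - 6*m + 5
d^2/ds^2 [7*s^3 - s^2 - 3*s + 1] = 42*s - 2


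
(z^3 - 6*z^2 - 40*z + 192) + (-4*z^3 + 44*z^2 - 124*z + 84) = -3*z^3 + 38*z^2 - 164*z + 276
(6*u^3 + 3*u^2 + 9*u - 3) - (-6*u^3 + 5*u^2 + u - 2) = 12*u^3 - 2*u^2 + 8*u - 1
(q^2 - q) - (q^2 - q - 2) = 2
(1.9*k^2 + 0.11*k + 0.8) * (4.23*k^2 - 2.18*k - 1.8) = 8.037*k^4 - 3.6767*k^3 - 0.2758*k^2 - 1.942*k - 1.44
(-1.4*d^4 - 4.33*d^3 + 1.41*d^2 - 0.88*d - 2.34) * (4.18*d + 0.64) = -5.852*d^5 - 18.9954*d^4 + 3.1226*d^3 - 2.776*d^2 - 10.3444*d - 1.4976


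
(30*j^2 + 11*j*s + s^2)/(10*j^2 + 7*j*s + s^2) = (6*j + s)/(2*j + s)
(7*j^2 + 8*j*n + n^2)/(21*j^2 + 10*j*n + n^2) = (j + n)/(3*j + n)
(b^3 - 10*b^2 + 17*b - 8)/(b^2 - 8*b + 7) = (b^2 - 9*b + 8)/(b - 7)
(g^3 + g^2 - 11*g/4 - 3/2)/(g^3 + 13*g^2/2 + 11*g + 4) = (g - 3/2)/(g + 4)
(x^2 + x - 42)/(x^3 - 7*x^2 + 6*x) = (x + 7)/(x*(x - 1))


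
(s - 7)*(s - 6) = s^2 - 13*s + 42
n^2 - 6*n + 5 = (n - 5)*(n - 1)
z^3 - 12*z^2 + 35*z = z*(z - 7)*(z - 5)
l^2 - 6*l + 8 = (l - 4)*(l - 2)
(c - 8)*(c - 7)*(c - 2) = c^3 - 17*c^2 + 86*c - 112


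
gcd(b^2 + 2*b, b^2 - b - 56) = 1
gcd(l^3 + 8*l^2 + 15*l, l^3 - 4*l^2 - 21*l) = l^2 + 3*l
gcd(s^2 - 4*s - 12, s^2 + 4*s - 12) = 1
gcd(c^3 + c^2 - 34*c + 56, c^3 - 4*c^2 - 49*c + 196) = c^2 + 3*c - 28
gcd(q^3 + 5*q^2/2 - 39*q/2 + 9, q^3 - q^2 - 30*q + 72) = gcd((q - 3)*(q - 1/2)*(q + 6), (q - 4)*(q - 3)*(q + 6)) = q^2 + 3*q - 18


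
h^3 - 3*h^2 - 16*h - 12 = (h - 6)*(h + 1)*(h + 2)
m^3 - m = m*(m - 1)*(m + 1)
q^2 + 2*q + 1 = (q + 1)^2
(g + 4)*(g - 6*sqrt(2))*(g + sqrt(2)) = g^3 - 5*sqrt(2)*g^2 + 4*g^2 - 20*sqrt(2)*g - 12*g - 48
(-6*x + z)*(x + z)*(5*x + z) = -30*x^3 - 31*x^2*z + z^3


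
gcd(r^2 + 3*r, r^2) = r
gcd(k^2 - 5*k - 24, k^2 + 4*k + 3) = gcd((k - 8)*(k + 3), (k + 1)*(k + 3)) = k + 3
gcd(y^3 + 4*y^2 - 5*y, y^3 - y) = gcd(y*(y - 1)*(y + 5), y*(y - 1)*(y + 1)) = y^2 - y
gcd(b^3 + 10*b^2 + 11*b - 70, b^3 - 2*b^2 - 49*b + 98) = b^2 + 5*b - 14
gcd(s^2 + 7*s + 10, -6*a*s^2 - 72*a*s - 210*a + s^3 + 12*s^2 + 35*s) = s + 5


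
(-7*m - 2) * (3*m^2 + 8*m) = -21*m^3 - 62*m^2 - 16*m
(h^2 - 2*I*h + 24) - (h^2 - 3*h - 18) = 3*h - 2*I*h + 42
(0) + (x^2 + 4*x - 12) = x^2 + 4*x - 12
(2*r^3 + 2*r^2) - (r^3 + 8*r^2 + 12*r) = r^3 - 6*r^2 - 12*r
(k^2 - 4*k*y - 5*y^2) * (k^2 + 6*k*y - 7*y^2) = k^4 + 2*k^3*y - 36*k^2*y^2 - 2*k*y^3 + 35*y^4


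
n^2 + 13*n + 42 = (n + 6)*(n + 7)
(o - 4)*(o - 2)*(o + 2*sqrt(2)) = o^3 - 6*o^2 + 2*sqrt(2)*o^2 - 12*sqrt(2)*o + 8*o + 16*sqrt(2)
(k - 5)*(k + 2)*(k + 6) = k^3 + 3*k^2 - 28*k - 60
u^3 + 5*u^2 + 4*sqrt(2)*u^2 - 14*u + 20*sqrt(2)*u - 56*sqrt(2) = (u - 2)*(u + 7)*(u + 4*sqrt(2))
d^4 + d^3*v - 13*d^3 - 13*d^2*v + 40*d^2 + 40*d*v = d*(d - 8)*(d - 5)*(d + v)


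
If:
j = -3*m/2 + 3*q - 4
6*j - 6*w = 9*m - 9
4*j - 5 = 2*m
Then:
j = 21/8 - w/2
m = 11/4 - w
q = 43/12 - 2*w/3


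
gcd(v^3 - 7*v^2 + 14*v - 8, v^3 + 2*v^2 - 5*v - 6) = v - 2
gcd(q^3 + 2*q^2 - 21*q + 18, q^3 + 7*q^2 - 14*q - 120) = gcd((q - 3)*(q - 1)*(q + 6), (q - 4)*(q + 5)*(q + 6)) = q + 6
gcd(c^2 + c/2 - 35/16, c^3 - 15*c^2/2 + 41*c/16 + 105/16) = c - 5/4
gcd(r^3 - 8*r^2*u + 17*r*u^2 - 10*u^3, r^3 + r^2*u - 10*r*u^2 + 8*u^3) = r^2 - 3*r*u + 2*u^2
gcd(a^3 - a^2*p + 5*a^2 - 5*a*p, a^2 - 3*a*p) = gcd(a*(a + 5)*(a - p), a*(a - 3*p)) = a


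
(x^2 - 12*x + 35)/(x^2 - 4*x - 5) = (x - 7)/(x + 1)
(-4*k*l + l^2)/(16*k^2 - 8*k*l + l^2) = -l/(4*k - l)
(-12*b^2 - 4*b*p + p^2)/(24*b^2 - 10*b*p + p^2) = (2*b + p)/(-4*b + p)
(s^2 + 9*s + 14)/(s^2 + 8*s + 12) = (s + 7)/(s + 6)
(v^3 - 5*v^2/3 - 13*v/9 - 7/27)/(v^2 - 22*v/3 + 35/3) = (9*v^2 + 6*v + 1)/(9*(v - 5))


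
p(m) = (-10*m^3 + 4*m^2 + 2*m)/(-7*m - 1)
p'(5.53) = 15.02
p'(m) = (-30*m^2 + 8*m + 2)/(-7*m - 1) + 7*(-10*m^3 + 4*m^2 + 2*m)/(-7*m - 1)^2 = 2*(70*m^3 + m^2 - 4*m - 1)/(49*m^2 + 14*m + 1)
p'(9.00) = 24.94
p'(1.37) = 3.13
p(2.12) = 4.61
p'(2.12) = 5.28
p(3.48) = 14.43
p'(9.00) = 24.94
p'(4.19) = 11.19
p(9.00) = 108.56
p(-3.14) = 16.34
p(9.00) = 108.56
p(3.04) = 10.68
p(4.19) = 21.66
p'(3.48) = 9.17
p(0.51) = -0.16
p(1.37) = 1.46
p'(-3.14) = -9.75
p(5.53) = 39.23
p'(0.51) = 0.62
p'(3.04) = 7.91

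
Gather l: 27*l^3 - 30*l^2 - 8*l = 27*l^3 - 30*l^2 - 8*l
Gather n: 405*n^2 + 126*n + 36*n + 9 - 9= 405*n^2 + 162*n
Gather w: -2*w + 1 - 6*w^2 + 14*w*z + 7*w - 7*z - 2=-6*w^2 + w*(14*z + 5) - 7*z - 1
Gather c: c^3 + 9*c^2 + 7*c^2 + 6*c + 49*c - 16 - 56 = c^3 + 16*c^2 + 55*c - 72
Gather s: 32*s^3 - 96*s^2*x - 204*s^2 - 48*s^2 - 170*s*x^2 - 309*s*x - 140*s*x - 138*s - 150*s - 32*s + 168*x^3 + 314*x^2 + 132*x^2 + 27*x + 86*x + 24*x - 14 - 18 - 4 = 32*s^3 + s^2*(-96*x - 252) + s*(-170*x^2 - 449*x - 320) + 168*x^3 + 446*x^2 + 137*x - 36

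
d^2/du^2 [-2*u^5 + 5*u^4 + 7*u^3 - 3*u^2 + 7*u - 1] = -40*u^3 + 60*u^2 + 42*u - 6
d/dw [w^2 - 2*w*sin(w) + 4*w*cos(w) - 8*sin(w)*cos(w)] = -4*w*sin(w) - 2*w*cos(w) + 2*w - 2*sin(w) + 4*cos(w) - 8*cos(2*w)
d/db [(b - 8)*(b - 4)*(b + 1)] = 3*b^2 - 22*b + 20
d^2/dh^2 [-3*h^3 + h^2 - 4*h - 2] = 2 - 18*h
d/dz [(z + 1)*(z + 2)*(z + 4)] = 3*z^2 + 14*z + 14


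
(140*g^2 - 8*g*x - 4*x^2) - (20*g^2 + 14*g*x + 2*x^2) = 120*g^2 - 22*g*x - 6*x^2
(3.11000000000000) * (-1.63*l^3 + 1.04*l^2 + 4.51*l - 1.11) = -5.0693*l^3 + 3.2344*l^2 + 14.0261*l - 3.4521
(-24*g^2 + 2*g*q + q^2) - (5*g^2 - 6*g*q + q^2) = -29*g^2 + 8*g*q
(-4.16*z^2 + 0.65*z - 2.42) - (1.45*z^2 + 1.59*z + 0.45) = -5.61*z^2 - 0.94*z - 2.87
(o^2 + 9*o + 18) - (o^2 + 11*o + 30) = -2*o - 12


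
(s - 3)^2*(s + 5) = s^3 - s^2 - 21*s + 45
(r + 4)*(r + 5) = r^2 + 9*r + 20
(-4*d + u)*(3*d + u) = -12*d^2 - d*u + u^2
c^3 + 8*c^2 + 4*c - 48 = (c - 2)*(c + 4)*(c + 6)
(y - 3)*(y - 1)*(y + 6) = y^3 + 2*y^2 - 21*y + 18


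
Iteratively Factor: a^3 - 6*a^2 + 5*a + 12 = (a - 3)*(a^2 - 3*a - 4) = (a - 4)*(a - 3)*(a + 1)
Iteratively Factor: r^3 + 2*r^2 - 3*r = (r + 3)*(r^2 - r) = (r - 1)*(r + 3)*(r)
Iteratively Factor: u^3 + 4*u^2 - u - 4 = (u + 1)*(u^2 + 3*u - 4) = (u - 1)*(u + 1)*(u + 4)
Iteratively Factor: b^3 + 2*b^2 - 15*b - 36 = (b - 4)*(b^2 + 6*b + 9) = (b - 4)*(b + 3)*(b + 3)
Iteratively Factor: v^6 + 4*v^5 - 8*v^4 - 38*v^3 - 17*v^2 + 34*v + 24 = (v - 1)*(v^5 + 5*v^4 - 3*v^3 - 41*v^2 - 58*v - 24) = (v - 1)*(v + 1)*(v^4 + 4*v^3 - 7*v^2 - 34*v - 24) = (v - 1)*(v + 1)*(v + 2)*(v^3 + 2*v^2 - 11*v - 12) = (v - 1)*(v + 1)^2*(v + 2)*(v^2 + v - 12) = (v - 1)*(v + 1)^2*(v + 2)*(v + 4)*(v - 3)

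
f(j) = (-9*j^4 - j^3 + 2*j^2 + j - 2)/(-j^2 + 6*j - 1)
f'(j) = (2*j - 6)*(-9*j^4 - j^3 + 2*j^2 + j - 2)/(-j^2 + 6*j - 1)^2 + (-36*j^3 - 3*j^2 + 4*j + 1)/(-j^2 + 6*j - 1) = (18*j^5 - 161*j^4 + 24*j^3 + 16*j^2 - 8*j + 11)/(j^4 - 12*j^3 + 38*j^2 - 12*j + 1)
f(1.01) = -2.31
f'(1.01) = -6.41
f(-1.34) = 2.43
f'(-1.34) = -5.15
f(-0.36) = 0.67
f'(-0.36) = 1.11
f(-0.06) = 1.51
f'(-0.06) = 6.20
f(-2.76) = 19.49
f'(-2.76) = -19.84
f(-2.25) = 10.91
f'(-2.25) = -13.92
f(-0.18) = 1.00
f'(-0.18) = 2.83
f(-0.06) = 1.51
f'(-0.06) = 6.20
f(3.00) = -92.12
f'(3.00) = -123.25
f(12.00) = 2576.08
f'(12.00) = 222.21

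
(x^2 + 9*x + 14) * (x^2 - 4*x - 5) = x^4 + 5*x^3 - 27*x^2 - 101*x - 70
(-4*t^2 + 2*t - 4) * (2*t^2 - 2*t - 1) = -8*t^4 + 12*t^3 - 8*t^2 + 6*t + 4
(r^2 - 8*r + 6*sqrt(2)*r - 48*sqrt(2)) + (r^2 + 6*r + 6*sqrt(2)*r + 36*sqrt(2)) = 2*r^2 - 2*r + 12*sqrt(2)*r - 12*sqrt(2)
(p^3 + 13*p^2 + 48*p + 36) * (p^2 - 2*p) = p^5 + 11*p^4 + 22*p^3 - 60*p^2 - 72*p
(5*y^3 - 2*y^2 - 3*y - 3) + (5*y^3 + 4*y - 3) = 10*y^3 - 2*y^2 + y - 6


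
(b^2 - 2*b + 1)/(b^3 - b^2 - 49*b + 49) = (b - 1)/(b^2 - 49)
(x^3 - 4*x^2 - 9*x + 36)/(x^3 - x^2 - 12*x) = (x - 3)/x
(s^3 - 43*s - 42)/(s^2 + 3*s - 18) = (s^2 - 6*s - 7)/(s - 3)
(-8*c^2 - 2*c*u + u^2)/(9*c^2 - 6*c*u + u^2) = (-8*c^2 - 2*c*u + u^2)/(9*c^2 - 6*c*u + u^2)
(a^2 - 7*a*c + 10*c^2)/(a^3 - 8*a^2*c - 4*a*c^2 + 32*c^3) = (a - 5*c)/(a^2 - 6*a*c - 16*c^2)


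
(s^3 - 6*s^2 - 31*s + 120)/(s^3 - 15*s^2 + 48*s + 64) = (s^2 + 2*s - 15)/(s^2 - 7*s - 8)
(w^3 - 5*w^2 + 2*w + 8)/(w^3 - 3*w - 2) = (w - 4)/(w + 1)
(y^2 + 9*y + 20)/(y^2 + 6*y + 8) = (y + 5)/(y + 2)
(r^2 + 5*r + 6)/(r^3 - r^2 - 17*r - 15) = (r + 2)/(r^2 - 4*r - 5)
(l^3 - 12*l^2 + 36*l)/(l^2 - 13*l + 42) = l*(l - 6)/(l - 7)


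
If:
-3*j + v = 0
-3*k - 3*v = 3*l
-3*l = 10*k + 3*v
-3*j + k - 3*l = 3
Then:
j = 1/2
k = 0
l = -3/2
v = 3/2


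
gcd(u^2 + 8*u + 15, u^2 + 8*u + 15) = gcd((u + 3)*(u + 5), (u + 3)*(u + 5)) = u^2 + 8*u + 15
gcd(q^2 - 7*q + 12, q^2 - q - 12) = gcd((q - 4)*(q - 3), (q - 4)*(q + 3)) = q - 4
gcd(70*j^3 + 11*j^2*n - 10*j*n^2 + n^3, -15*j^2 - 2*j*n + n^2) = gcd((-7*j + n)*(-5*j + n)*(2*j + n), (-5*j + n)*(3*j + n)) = 5*j - n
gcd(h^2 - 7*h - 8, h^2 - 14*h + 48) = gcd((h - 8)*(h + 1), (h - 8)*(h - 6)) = h - 8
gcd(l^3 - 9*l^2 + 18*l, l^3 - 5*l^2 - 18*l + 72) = l^2 - 9*l + 18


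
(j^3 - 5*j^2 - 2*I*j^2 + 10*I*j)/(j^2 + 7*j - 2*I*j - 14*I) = j*(j - 5)/(j + 7)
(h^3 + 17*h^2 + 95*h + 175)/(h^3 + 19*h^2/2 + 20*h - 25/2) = 2*(h + 7)/(2*h - 1)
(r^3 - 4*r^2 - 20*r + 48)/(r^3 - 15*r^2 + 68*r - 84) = (r + 4)/(r - 7)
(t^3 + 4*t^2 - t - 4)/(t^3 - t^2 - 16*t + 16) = (t + 1)/(t - 4)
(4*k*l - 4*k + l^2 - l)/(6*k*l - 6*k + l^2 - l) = (4*k + l)/(6*k + l)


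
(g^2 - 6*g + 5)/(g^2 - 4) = (g^2 - 6*g + 5)/(g^2 - 4)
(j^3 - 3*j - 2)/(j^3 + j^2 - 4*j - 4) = (j + 1)/(j + 2)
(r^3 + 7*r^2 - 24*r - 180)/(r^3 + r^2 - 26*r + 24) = (r^2 + r - 30)/(r^2 - 5*r + 4)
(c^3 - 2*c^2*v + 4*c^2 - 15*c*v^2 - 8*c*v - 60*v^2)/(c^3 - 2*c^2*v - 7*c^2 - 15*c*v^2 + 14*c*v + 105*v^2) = (c + 4)/(c - 7)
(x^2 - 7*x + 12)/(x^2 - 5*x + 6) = (x - 4)/(x - 2)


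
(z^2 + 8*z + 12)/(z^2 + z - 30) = (z + 2)/(z - 5)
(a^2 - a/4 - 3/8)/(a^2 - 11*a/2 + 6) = (8*a^2 - 2*a - 3)/(4*(2*a^2 - 11*a + 12))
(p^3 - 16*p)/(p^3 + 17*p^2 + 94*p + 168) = p*(p - 4)/(p^2 + 13*p + 42)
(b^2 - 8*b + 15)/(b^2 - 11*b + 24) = (b - 5)/(b - 8)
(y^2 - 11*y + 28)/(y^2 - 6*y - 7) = (y - 4)/(y + 1)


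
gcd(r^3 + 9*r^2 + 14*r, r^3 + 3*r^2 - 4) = r + 2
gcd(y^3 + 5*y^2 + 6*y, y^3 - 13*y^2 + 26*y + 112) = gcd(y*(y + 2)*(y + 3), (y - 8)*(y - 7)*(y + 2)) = y + 2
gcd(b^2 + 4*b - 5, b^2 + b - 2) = b - 1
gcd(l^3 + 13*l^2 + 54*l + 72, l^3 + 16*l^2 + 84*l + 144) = l^2 + 10*l + 24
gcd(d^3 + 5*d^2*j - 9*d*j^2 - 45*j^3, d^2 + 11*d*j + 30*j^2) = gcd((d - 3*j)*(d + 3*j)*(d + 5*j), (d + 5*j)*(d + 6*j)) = d + 5*j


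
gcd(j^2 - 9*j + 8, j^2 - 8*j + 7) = j - 1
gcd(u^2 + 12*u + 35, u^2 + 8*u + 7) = u + 7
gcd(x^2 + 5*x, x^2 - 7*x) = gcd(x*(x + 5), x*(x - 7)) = x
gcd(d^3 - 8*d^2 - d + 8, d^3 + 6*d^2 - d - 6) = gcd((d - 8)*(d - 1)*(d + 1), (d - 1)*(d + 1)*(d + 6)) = d^2 - 1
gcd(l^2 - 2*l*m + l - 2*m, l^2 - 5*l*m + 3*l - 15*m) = 1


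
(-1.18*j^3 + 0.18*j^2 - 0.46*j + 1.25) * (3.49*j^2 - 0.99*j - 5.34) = -4.1182*j^5 + 1.7964*j^4 + 4.5176*j^3 + 3.8567*j^2 + 1.2189*j - 6.675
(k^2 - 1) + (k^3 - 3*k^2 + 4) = k^3 - 2*k^2 + 3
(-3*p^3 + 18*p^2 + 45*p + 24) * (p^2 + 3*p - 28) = -3*p^5 + 9*p^4 + 183*p^3 - 345*p^2 - 1188*p - 672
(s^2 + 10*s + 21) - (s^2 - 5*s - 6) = 15*s + 27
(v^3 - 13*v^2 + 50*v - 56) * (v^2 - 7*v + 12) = v^5 - 20*v^4 + 153*v^3 - 562*v^2 + 992*v - 672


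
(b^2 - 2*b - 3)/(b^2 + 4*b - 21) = (b + 1)/(b + 7)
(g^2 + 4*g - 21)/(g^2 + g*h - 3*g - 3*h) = (g + 7)/(g + h)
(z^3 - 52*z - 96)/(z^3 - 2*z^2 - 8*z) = (z^2 - 2*z - 48)/(z*(z - 4))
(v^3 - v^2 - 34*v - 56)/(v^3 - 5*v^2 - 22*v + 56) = (v + 2)/(v - 2)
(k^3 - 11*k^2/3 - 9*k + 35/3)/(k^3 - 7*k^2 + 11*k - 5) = (k + 7/3)/(k - 1)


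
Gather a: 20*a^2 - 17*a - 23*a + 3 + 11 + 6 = 20*a^2 - 40*a + 20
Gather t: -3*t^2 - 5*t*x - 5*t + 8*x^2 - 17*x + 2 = -3*t^2 + t*(-5*x - 5) + 8*x^2 - 17*x + 2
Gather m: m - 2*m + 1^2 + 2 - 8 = -m - 5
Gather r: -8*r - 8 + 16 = 8 - 8*r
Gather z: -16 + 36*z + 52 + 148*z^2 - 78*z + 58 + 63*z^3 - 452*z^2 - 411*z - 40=63*z^3 - 304*z^2 - 453*z + 54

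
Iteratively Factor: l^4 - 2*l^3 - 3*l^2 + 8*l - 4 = (l - 1)*(l^3 - l^2 - 4*l + 4) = (l - 2)*(l - 1)*(l^2 + l - 2) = (l - 2)*(l - 1)*(l + 2)*(l - 1)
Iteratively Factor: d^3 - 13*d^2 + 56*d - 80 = (d - 4)*(d^2 - 9*d + 20) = (d - 4)^2*(d - 5)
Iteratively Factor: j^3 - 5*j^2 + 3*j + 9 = (j - 3)*(j^2 - 2*j - 3) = (j - 3)*(j + 1)*(j - 3)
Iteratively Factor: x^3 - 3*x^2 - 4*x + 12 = (x - 3)*(x^2 - 4) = (x - 3)*(x + 2)*(x - 2)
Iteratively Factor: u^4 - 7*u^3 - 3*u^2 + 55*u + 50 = (u - 5)*(u^3 - 2*u^2 - 13*u - 10) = (u - 5)*(u + 2)*(u^2 - 4*u - 5) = (u - 5)*(u + 1)*(u + 2)*(u - 5)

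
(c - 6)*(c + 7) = c^2 + c - 42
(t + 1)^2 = t^2 + 2*t + 1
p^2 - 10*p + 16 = (p - 8)*(p - 2)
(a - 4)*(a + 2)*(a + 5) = a^3 + 3*a^2 - 18*a - 40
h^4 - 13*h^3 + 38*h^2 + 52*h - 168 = (h - 7)*(h - 6)*(h - 2)*(h + 2)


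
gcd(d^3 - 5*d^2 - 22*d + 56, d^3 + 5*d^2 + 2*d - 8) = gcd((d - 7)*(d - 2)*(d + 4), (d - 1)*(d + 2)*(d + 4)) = d + 4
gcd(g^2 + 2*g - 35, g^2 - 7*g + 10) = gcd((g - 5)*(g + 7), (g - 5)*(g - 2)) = g - 5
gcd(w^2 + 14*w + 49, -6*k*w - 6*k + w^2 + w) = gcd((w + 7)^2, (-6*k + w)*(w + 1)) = 1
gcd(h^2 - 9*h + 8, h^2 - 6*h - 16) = h - 8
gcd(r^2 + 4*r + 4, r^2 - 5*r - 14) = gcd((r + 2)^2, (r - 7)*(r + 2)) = r + 2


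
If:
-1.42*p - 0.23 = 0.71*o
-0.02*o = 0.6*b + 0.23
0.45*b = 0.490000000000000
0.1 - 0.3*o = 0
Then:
No Solution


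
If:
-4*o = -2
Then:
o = 1/2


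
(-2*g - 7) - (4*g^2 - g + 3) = -4*g^2 - g - 10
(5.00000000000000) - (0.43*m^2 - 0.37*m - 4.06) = -0.43*m^2 + 0.37*m + 9.06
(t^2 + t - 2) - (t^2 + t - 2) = 0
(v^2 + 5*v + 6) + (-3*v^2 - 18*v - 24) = -2*v^2 - 13*v - 18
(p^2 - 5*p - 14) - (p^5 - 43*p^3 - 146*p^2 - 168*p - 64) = -p^5 + 43*p^3 + 147*p^2 + 163*p + 50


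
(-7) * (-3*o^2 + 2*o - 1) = 21*o^2 - 14*o + 7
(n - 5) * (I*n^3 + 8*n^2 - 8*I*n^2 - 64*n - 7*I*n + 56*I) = I*n^4 + 8*n^3 - 13*I*n^3 - 104*n^2 + 33*I*n^2 + 320*n + 91*I*n - 280*I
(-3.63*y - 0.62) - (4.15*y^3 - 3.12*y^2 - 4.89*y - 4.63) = -4.15*y^3 + 3.12*y^2 + 1.26*y + 4.01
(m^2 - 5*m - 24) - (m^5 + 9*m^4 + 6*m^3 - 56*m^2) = -m^5 - 9*m^4 - 6*m^3 + 57*m^2 - 5*m - 24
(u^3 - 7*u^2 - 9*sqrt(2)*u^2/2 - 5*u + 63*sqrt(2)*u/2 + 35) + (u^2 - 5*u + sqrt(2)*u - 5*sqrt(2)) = u^3 - 9*sqrt(2)*u^2/2 - 6*u^2 - 10*u + 65*sqrt(2)*u/2 - 5*sqrt(2) + 35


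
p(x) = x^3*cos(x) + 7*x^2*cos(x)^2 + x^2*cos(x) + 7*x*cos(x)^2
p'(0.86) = -1.44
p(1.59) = -0.12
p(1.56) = 0.07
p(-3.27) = 75.18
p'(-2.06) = -25.52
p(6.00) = 513.01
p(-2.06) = 5.49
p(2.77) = 36.51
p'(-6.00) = -41.20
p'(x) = -x^3*sin(x) - 14*x^2*sin(x)*cos(x) - x^2*sin(x) + 3*x^2*cos(x) - 14*x*sin(x)*cos(x) + 14*x*cos(x)^2 + 2*x*cos(x) + 7*cos(x)^2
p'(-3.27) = -47.17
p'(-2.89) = -72.42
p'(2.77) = 52.09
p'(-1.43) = 0.53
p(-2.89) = 51.15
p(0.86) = 5.66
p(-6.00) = 20.77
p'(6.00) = 427.28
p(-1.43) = -0.04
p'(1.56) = -6.72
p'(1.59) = -5.64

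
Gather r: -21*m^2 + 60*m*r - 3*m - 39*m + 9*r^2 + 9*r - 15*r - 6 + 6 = -21*m^2 - 42*m + 9*r^2 + r*(60*m - 6)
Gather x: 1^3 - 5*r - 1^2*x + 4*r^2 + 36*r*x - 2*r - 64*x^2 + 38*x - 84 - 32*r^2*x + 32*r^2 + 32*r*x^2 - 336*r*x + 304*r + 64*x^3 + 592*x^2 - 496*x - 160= 36*r^2 + 297*r + 64*x^3 + x^2*(32*r + 528) + x*(-32*r^2 - 300*r - 459) - 243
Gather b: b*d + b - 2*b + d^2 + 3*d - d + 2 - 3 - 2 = b*(d - 1) + d^2 + 2*d - 3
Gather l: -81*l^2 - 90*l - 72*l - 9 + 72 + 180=-81*l^2 - 162*l + 243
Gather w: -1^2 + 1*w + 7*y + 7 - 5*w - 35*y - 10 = -4*w - 28*y - 4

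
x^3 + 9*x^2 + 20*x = x*(x + 4)*(x + 5)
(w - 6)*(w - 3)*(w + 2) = w^3 - 7*w^2 + 36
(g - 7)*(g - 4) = g^2 - 11*g + 28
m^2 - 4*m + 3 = (m - 3)*(m - 1)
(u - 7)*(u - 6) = u^2 - 13*u + 42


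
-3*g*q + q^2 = q*(-3*g + q)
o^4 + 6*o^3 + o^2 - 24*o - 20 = (o - 2)*(o + 1)*(o + 2)*(o + 5)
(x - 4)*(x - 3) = x^2 - 7*x + 12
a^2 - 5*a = a*(a - 5)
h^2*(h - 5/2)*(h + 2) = h^4 - h^3/2 - 5*h^2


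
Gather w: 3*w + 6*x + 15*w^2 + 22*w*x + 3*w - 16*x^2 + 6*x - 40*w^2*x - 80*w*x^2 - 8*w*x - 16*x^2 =w^2*(15 - 40*x) + w*(-80*x^2 + 14*x + 6) - 32*x^2 + 12*x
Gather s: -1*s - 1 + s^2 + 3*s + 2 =s^2 + 2*s + 1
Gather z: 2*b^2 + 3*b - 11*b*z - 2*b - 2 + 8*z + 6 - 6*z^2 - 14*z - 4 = 2*b^2 + b - 6*z^2 + z*(-11*b - 6)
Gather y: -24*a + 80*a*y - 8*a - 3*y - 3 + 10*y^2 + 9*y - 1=-32*a + 10*y^2 + y*(80*a + 6) - 4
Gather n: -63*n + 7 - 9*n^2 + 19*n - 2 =-9*n^2 - 44*n + 5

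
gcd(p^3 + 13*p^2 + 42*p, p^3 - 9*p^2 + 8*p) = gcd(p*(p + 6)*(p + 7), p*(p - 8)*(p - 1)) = p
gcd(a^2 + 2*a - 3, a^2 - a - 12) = a + 3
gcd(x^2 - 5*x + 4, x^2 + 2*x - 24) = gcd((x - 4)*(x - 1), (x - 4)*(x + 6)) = x - 4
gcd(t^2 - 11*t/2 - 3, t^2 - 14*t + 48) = t - 6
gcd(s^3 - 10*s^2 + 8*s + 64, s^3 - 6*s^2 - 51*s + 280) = s - 8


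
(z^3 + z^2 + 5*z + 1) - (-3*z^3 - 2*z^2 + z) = 4*z^3 + 3*z^2 + 4*z + 1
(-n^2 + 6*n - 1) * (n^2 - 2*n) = -n^4 + 8*n^3 - 13*n^2 + 2*n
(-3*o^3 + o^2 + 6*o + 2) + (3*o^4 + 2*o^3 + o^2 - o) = 3*o^4 - o^3 + 2*o^2 + 5*o + 2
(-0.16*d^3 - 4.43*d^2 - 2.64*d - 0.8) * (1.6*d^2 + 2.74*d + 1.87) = -0.256*d^5 - 7.5264*d^4 - 16.6614*d^3 - 16.7977*d^2 - 7.1288*d - 1.496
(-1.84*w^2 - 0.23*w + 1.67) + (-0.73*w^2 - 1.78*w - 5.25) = -2.57*w^2 - 2.01*w - 3.58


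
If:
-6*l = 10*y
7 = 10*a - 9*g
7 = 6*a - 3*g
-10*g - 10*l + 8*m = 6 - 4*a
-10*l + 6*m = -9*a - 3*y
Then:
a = 7/4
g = 7/6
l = 475/86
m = 8501/1032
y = -285/86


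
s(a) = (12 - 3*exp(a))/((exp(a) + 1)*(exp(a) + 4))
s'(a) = -(12 - 3*exp(a))*exp(a)/((exp(a) + 1)*(exp(a) + 4)^2) - (12 - 3*exp(a))*exp(a)/((exp(a) + 1)^2*(exp(a) + 4)) - 3*exp(a)/((exp(a) + 1)*(exp(a) + 4))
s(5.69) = -0.01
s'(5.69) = 0.01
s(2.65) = -0.11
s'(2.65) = 0.04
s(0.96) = 0.17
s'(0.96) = -0.52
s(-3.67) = 2.89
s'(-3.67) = -0.11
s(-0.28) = 1.17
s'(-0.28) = -0.96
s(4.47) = -0.03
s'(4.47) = 0.03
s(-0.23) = 1.12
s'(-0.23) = -0.96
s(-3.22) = 2.83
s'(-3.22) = -0.17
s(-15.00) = 3.00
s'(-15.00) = 0.00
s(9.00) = 0.00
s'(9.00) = 0.00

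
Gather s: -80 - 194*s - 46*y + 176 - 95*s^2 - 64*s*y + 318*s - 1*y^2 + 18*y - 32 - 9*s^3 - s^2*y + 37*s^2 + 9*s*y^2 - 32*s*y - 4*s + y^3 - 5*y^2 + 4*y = -9*s^3 + s^2*(-y - 58) + s*(9*y^2 - 96*y + 120) + y^3 - 6*y^2 - 24*y + 64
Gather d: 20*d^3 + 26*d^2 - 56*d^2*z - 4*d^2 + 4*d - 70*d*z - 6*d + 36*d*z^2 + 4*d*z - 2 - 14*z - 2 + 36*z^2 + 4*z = 20*d^3 + d^2*(22 - 56*z) + d*(36*z^2 - 66*z - 2) + 36*z^2 - 10*z - 4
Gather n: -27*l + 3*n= -27*l + 3*n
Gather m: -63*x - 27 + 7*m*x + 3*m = m*(7*x + 3) - 63*x - 27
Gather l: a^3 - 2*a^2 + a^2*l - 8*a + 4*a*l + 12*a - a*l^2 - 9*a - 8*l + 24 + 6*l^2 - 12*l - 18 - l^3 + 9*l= a^3 - 2*a^2 - 5*a - l^3 + l^2*(6 - a) + l*(a^2 + 4*a - 11) + 6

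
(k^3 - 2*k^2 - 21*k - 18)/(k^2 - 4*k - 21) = (k^2 - 5*k - 6)/(k - 7)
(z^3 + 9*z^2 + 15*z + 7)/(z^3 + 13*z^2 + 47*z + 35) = (z + 1)/(z + 5)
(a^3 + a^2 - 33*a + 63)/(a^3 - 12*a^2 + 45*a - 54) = (a + 7)/(a - 6)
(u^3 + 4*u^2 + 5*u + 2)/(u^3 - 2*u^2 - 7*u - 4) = (u + 2)/(u - 4)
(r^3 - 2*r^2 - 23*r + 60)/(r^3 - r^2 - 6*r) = (r^2 + r - 20)/(r*(r + 2))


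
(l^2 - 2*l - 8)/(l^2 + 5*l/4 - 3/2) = 4*(l - 4)/(4*l - 3)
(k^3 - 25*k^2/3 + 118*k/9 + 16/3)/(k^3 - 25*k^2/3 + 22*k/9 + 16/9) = (3*k^2 - 26*k + 48)/(3*k^2 - 26*k + 16)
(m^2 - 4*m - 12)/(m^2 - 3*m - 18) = (m + 2)/(m + 3)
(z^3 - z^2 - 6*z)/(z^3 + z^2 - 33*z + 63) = z*(z + 2)/(z^2 + 4*z - 21)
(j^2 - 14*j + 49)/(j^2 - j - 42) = (j - 7)/(j + 6)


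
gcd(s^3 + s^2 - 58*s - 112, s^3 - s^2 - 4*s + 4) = s + 2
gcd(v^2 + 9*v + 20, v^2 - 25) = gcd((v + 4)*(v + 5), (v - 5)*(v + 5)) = v + 5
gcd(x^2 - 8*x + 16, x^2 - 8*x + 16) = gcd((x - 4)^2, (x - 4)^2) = x^2 - 8*x + 16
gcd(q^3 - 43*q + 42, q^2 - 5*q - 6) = q - 6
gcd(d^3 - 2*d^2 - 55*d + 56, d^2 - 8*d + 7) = d - 1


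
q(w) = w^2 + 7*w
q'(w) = 2*w + 7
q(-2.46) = -11.17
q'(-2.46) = 2.08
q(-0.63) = -4.01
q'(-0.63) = 5.74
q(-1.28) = -7.32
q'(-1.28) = 4.44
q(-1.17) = -6.82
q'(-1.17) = 4.66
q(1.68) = 14.58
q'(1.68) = 10.36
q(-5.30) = -9.01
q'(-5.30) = -3.60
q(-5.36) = -8.79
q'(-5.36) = -3.72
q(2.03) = 18.33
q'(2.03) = 11.06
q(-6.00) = -6.00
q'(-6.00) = -5.00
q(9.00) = 144.00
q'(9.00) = 25.00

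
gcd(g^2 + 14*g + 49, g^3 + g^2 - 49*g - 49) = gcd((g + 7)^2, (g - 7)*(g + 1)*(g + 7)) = g + 7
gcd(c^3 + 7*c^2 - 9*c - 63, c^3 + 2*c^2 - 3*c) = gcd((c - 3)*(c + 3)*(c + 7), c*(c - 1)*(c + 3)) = c + 3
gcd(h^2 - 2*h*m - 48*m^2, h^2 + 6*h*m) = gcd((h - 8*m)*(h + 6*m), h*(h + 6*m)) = h + 6*m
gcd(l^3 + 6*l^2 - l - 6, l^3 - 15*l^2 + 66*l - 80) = 1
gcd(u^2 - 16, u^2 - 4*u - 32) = u + 4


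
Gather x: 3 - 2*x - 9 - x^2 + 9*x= -x^2 + 7*x - 6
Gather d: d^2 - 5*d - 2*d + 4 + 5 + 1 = d^2 - 7*d + 10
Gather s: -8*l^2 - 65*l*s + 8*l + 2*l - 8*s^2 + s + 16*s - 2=-8*l^2 + 10*l - 8*s^2 + s*(17 - 65*l) - 2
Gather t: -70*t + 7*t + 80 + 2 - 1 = 81 - 63*t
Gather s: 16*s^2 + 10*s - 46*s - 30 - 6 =16*s^2 - 36*s - 36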